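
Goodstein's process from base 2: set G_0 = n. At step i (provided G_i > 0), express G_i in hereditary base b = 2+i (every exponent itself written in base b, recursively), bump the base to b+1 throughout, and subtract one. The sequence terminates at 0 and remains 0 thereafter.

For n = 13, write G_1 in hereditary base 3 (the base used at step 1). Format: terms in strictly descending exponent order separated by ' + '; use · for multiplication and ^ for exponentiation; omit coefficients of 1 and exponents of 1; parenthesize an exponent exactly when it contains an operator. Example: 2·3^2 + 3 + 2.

(0) 13|_2 = 2^(2 + 1) + 2^2 + 1 ↦ 3^(3 + 1) + 3^3 + 1|_3 = 109 ⇒ 108
(1) 108|_3 = 3^(3 + 1) + 3^3 ↦ 4^(4 + 1) + 4^4|_4 = 1280 ⇒ 1279

3^(3 + 1) + 3^3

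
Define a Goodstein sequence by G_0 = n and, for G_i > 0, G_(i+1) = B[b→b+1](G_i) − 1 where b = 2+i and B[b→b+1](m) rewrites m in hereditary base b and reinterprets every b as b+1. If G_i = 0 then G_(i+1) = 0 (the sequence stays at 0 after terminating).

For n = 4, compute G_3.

60

base 2: 4 = 2^2; at 3: 3^3 = 27; next = 26
base 3: 26 = 2·3^2 + 2·3 + 2; at 4: 2·4^2 + 2·4 + 2 = 42; next = 41
base 4: 41 = 2·4^2 + 2·4 + 1; at 5: 2·5^2 + 2·5 + 1 = 61; next = 60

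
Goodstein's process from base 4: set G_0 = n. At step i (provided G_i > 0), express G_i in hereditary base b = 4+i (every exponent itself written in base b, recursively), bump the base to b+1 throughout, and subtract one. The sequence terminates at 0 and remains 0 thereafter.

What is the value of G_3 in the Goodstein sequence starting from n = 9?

(0) 9|_4 = 2·4 + 1 ↦ 2·5 + 1|_5 = 11 ⇒ 10
(1) 10|_5 = 2·5 ↦ 2·6|_6 = 12 ⇒ 11
(2) 11|_6 = 6 + 5 ↦ 7 + 5|_7 = 12 ⇒ 11
(3) 11|_7 = 7 + 4 ↦ 8 + 4|_8 = 12 ⇒ 11

11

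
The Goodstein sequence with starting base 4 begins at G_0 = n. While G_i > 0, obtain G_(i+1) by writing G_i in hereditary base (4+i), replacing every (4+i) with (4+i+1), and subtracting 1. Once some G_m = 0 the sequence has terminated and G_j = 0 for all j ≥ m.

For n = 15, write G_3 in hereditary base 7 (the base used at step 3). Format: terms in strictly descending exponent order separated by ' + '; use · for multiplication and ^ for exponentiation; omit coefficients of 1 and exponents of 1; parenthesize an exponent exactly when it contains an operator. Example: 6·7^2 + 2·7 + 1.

3·7

step 0: 15 = 3·4 + 3; sub 5 for 4: 3·5 + 3; = 18; G_1 = 18−1 = 17
step 1: 17 = 3·5 + 2; sub 6 for 5: 3·6 + 2; = 20; G_2 = 20−1 = 19
step 2: 19 = 3·6 + 1; sub 7 for 6: 3·7 + 1; = 22; G_3 = 22−1 = 21
step 3: 21 = 3·7; sub 8 for 7: 3·8; = 24; G_4 = 24−1 = 23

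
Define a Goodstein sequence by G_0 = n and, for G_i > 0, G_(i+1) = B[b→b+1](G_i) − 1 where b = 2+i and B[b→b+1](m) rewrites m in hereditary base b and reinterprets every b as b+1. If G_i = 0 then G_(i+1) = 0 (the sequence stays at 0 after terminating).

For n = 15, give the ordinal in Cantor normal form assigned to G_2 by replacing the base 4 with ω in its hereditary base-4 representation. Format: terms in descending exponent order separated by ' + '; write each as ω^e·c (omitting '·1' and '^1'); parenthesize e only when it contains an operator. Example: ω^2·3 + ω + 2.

(0) 15|_2 = 2^(2 + 1) + 2^2 + 2 + 1 ↦ 3^(3 + 1) + 3^3 + 3 + 1|_3 = 112 ⇒ 111
(1) 111|_3 = 3^(3 + 1) + 3^3 + 3 ↦ 4^(4 + 1) + 4^4 + 4|_4 = 1284 ⇒ 1283
(2) 1283|_4 = 4^(4 + 1) + 4^4 + 3 ↦ 5^(5 + 1) + 5^5 + 3|_5 = 18753 ⇒ 18752

ω^(ω + 1) + ω^ω + 3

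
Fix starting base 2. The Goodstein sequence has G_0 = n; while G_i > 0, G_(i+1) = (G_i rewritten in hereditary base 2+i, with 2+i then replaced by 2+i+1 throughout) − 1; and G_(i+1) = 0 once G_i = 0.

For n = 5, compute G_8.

base 2: 5 = 2^2 + 1; at 3: 3^3 + 1 = 28; next = 27
base 3: 27 = 3^3; at 4: 4^4 = 256; next = 255
base 4: 255 = 3·4^3 + 3·4^2 + 3·4 + 3; at 5: 3·5^3 + 3·5^2 + 3·5 + 3 = 468; next = 467
base 5: 467 = 3·5^3 + 3·5^2 + 3·5 + 2; at 6: 3·6^3 + 3·6^2 + 3·6 + 2 = 776; next = 775
base 6: 775 = 3·6^3 + 3·6^2 + 3·6 + 1; at 7: 3·7^3 + 3·7^2 + 3·7 + 1 = 1198; next = 1197
base 7: 1197 = 3·7^3 + 3·7^2 + 3·7; at 8: 3·8^3 + 3·8^2 + 3·8 = 1752; next = 1751
base 8: 1751 = 3·8^3 + 3·8^2 + 2·8 + 7; at 9: 3·9^3 + 3·9^2 + 2·9 + 7 = 2455; next = 2454
base 9: 2454 = 3·9^3 + 3·9^2 + 2·9 + 6; at 10: 3·10^3 + 3·10^2 + 2·10 + 6 = 3326; next = 3325
base 10: 3325 = 3·10^3 + 3·10^2 + 2·10 + 5; at 11: 3·11^3 + 3·11^2 + 2·11 + 5 = 4383; next = 4382

3325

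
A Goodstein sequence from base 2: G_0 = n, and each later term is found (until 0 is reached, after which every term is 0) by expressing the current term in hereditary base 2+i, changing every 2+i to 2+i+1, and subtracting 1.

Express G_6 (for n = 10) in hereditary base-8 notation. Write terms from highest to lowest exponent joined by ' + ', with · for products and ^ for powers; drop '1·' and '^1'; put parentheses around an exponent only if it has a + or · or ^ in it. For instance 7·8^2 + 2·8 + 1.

5·8^8 + 5·8^5 + 5·8^4 + 5·8^3 + 5·8^2 + 5·8 + 3

G_0 = 10. HB_2(10) = 2^(2 + 1) + 2. Bump = 84. G_1 = 83.
G_1 = 83. HB_3(83) = 3^(3 + 1) + 2. Bump = 1026. G_2 = 1025.
G_2 = 1025. HB_4(1025) = 4^(4 + 1) + 1. Bump = 15626. G_3 = 15625.
G_3 = 15625. HB_5(15625) = 5^(5 + 1). Bump = 279936. G_4 = 279935.
G_4 = 279935. HB_6(279935) = 5·6^6 + 5·6^5 + 5·6^4 + 5·6^3 + 5·6^2 + 5·6 + 5. Bump = 4215755. G_5 = 4215754.
G_5 = 4215754. HB_7(4215754) = 5·7^7 + 5·7^5 + 5·7^4 + 5·7^3 + 5·7^2 + 5·7 + 4. Bump = 84073324. G_6 = 84073323.
G_6 = 84073323. HB_8(84073323) = 5·8^8 + 5·8^5 + 5·8^4 + 5·8^3 + 5·8^2 + 5·8 + 3. Bump = 1937434593. G_7 = 1937434592.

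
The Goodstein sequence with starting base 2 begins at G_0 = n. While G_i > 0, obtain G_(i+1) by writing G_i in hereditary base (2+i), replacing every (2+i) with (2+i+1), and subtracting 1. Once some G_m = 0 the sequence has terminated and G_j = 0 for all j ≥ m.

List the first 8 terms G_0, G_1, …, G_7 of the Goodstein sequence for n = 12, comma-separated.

12, 107, 1065, 15685, 280019, 5764910, 134217867, 3486784574

12 —HB2→ 2^(2 + 1) + 2^2 —bump→ 3^(3 + 1) + 3^3 = 108 —(−1)→ 107
107 —HB3→ 3^(3 + 1) + 2·3^2 + 2·3 + 2 —bump→ 4^(4 + 1) + 2·4^2 + 2·4 + 2 = 1066 —(−1)→ 1065
1065 —HB4→ 4^(4 + 1) + 2·4^2 + 2·4 + 1 —bump→ 5^(5 + 1) + 2·5^2 + 2·5 + 1 = 15686 —(−1)→ 15685
15685 —HB5→ 5^(5 + 1) + 2·5^2 + 2·5 —bump→ 6^(6 + 1) + 2·6^2 + 2·6 = 280020 —(−1)→ 280019
280019 —HB6→ 6^(6 + 1) + 2·6^2 + 6 + 5 —bump→ 7^(7 + 1) + 2·7^2 + 7 + 5 = 5764911 —(−1)→ 5764910
5764910 —HB7→ 7^(7 + 1) + 2·7^2 + 7 + 4 —bump→ 8^(8 + 1) + 2·8^2 + 8 + 4 = 134217868 —(−1)→ 134217867
134217867 —HB8→ 8^(8 + 1) + 2·8^2 + 8 + 3 —bump→ 9^(9 + 1) + 2·9^2 + 9 + 3 = 3486784575 —(−1)→ 3486784574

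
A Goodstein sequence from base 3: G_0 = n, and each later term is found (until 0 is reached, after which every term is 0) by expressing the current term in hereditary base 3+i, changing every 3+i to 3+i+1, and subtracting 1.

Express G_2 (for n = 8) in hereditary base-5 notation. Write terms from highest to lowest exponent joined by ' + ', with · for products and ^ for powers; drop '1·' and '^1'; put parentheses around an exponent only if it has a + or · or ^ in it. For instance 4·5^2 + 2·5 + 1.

2·5

G_0=8  [base 3] 2·3 + 2  →[3↦4]→  2·4 + 2 = 10  −1 ⇒ G_1=9
G_1=9  [base 4] 2·4 + 1  →[4↦5]→  2·5 + 1 = 11  −1 ⇒ G_2=10
G_2=10  [base 5] 2·5  →[5↦6]→  2·6 = 12  −1 ⇒ G_3=11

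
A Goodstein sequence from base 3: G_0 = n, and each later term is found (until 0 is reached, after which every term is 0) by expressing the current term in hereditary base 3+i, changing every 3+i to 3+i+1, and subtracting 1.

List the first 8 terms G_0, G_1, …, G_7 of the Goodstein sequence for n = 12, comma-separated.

12, 19, 27, 37, 49, 63, 69, 75

G_0=12  [base 3] 3^2 + 3  →[3↦4]→  4^2 + 4 = 20  −1 ⇒ G_1=19
G_1=19  [base 4] 4^2 + 3  →[4↦5]→  5^2 + 3 = 28  −1 ⇒ G_2=27
G_2=27  [base 5] 5^2 + 2  →[5↦6]→  6^2 + 2 = 38  −1 ⇒ G_3=37
G_3=37  [base 6] 6^2 + 1  →[6↦7]→  7^2 + 1 = 50  −1 ⇒ G_4=49
G_4=49  [base 7] 7^2  →[7↦8]→  8^2 = 64  −1 ⇒ G_5=63
G_5=63  [base 8] 7·8 + 7  →[8↦9]→  7·9 + 7 = 70  −1 ⇒ G_6=69
G_6=69  [base 9] 7·9 + 6  →[9↦10]→  7·10 + 6 = 76  −1 ⇒ G_7=75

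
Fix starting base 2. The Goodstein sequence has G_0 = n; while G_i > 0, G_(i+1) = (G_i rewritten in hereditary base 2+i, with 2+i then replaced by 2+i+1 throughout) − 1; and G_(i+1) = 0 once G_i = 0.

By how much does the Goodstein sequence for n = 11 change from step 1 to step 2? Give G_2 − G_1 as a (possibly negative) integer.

943

G_0 = 11. HB_2(11) = 2^(2 + 1) + 2 + 1. Bump = 85. G_1 = 84.
G_1 = 84. HB_3(84) = 3^(3 + 1) + 3. Bump = 1028. G_2 = 1027.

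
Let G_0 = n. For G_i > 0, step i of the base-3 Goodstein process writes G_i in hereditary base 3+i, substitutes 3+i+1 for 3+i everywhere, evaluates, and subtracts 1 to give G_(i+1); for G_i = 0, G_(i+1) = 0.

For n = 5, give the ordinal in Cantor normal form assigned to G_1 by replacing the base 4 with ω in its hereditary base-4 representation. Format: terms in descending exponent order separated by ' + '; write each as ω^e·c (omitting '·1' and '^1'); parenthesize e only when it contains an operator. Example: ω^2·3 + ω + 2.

ω + 1

G_0 = 5. HB_3(5) = 3 + 2. Bump = 6. G_1 = 5.
G_1 = 5. HB_4(5) = 4 + 1. Bump = 6. G_2 = 5.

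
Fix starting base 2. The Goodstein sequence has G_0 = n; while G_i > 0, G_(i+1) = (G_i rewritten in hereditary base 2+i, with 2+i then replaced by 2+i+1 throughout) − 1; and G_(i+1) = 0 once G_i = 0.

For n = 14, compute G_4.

326591

G_0 = 14. HB_2(14) = 2^(2 + 1) + 2^2 + 2. Bump = 111. G_1 = 110.
G_1 = 110. HB_3(110) = 3^(3 + 1) + 3^3 + 2. Bump = 1282. G_2 = 1281.
G_2 = 1281. HB_4(1281) = 4^(4 + 1) + 4^4 + 1. Bump = 18751. G_3 = 18750.
G_3 = 18750. HB_5(18750) = 5^(5 + 1) + 5^5. Bump = 326592. G_4 = 326591.
G_4 = 326591. HB_6(326591) = 6^(6 + 1) + 5·6^5 + 5·6^4 + 5·6^3 + 5·6^2 + 5·6 + 5. Bump = 5862841. G_5 = 5862840.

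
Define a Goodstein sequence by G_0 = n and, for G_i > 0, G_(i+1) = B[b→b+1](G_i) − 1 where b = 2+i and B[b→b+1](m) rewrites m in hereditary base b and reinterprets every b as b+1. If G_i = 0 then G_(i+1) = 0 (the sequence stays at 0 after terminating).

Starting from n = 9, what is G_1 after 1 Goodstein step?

[0] 9 ≡ 2^(2 + 1) + 1 (base 2). Lift 3: 82. −1: 81.
[1] 81 ≡ 3^(3 + 1) (base 3). Lift 4: 1024. −1: 1023.

81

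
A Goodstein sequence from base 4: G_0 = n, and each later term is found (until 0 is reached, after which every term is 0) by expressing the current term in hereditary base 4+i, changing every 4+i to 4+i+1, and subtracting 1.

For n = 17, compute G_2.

35

base 4: 17 = 4^2 + 1; at 5: 5^2 + 1 = 26; next = 25
base 5: 25 = 5^2; at 6: 6^2 = 36; next = 35
base 6: 35 = 5·6 + 5; at 7: 5·7 + 5 = 40; next = 39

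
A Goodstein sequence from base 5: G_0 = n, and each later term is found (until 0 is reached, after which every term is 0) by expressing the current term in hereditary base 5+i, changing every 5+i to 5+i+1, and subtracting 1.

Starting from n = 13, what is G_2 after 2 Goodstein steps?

15

(0) 13|_5 = 2·5 + 3 ↦ 2·6 + 3|_6 = 15 ⇒ 14
(1) 14|_6 = 2·6 + 2 ↦ 2·7 + 2|_7 = 16 ⇒ 15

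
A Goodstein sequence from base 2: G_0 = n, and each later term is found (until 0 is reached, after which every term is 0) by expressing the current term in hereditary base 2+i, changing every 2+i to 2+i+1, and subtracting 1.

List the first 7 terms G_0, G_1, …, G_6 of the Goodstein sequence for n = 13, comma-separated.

13, 108, 1279, 16092, 280711, 5765998, 134219479

13 —HB2→ 2^(2 + 1) + 2^2 + 1 —bump→ 3^(3 + 1) + 3^3 + 1 = 109 —(−1)→ 108
108 —HB3→ 3^(3 + 1) + 3^3 —bump→ 4^(4 + 1) + 4^4 = 1280 —(−1)→ 1279
1279 —HB4→ 4^(4 + 1) + 3·4^3 + 3·4^2 + 3·4 + 3 —bump→ 5^(5 + 1) + 3·5^3 + 3·5^2 + 3·5 + 3 = 16093 —(−1)→ 16092
16092 —HB5→ 5^(5 + 1) + 3·5^3 + 3·5^2 + 3·5 + 2 —bump→ 6^(6 + 1) + 3·6^3 + 3·6^2 + 3·6 + 2 = 280712 —(−1)→ 280711
280711 —HB6→ 6^(6 + 1) + 3·6^3 + 3·6^2 + 3·6 + 1 —bump→ 7^(7 + 1) + 3·7^3 + 3·7^2 + 3·7 + 1 = 5765999 —(−1)→ 5765998
5765998 —HB7→ 7^(7 + 1) + 3·7^3 + 3·7^2 + 3·7 —bump→ 8^(8 + 1) + 3·8^3 + 3·8^2 + 3·8 = 134219480 —(−1)→ 134219479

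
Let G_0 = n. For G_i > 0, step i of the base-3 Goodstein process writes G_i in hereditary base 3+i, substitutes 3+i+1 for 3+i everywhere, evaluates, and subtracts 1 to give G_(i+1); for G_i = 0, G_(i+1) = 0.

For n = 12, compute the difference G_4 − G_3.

(0) 12|_3 = 3^2 + 3 ↦ 4^2 + 4|_4 = 20 ⇒ 19
(1) 19|_4 = 4^2 + 3 ↦ 5^2 + 3|_5 = 28 ⇒ 27
(2) 27|_5 = 5^2 + 2 ↦ 6^2 + 2|_6 = 38 ⇒ 37
(3) 37|_6 = 6^2 + 1 ↦ 7^2 + 1|_7 = 50 ⇒ 49

12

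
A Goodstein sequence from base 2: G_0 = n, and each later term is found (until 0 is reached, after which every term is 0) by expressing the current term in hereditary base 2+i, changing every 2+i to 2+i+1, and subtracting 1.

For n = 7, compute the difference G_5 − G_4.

base 2: 7 = 2^2 + 2 + 1; at 3: 3^3 + 3 + 1 = 31; next = 30
base 3: 30 = 3^3 + 3; at 4: 4^4 + 4 = 260; next = 259
base 4: 259 = 4^4 + 3; at 5: 5^5 + 3 = 3128; next = 3127
base 5: 3127 = 5^5 + 2; at 6: 6^6 + 2 = 46658; next = 46657
base 6: 46657 = 6^6 + 1; at 7: 7^7 + 1 = 823544; next = 823543

776886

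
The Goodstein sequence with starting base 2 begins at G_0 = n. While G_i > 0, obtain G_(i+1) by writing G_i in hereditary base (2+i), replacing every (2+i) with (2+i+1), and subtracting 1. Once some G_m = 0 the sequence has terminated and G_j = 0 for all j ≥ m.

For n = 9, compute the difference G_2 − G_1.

942

G_0=9  [base 2] 2^(2 + 1) + 1  →[2↦3]→  3^(3 + 1) + 1 = 82  −1 ⇒ G_1=81
G_1=81  [base 3] 3^(3 + 1)  →[3↦4]→  4^(4 + 1) = 1024  −1 ⇒ G_2=1023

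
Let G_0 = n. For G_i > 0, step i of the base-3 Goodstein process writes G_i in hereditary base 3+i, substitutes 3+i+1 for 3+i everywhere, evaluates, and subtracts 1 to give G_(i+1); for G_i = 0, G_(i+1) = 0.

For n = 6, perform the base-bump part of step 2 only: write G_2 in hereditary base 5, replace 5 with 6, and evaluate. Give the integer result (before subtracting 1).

6 —HB3→ 2·3 —bump→ 2·4 = 8 —(−1)→ 7
7 —HB4→ 4 + 3 —bump→ 5 + 3 = 8 —(−1)→ 7
7 —HB5→ 5 + 2 —bump→ 6 + 2 = 8 —(−1)→ 7

8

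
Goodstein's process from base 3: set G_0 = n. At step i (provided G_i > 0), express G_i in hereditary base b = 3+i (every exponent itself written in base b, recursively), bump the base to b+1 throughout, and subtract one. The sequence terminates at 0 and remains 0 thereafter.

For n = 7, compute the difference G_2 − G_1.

1

G_0 = 7. HB_3(7) = 2·3 + 1. Bump = 9. G_1 = 8.
G_1 = 8. HB_4(8) = 2·4. Bump = 10. G_2 = 9.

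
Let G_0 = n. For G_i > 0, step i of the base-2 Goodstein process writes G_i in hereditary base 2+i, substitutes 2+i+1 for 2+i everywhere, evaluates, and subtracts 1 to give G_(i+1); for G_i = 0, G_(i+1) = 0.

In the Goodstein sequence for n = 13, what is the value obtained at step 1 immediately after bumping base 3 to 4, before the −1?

1280

[0] 13 ≡ 2^(2 + 1) + 2^2 + 1 (base 2). Lift 3: 109. −1: 108.
[1] 108 ≡ 3^(3 + 1) + 3^3 (base 3). Lift 4: 1280. −1: 1279.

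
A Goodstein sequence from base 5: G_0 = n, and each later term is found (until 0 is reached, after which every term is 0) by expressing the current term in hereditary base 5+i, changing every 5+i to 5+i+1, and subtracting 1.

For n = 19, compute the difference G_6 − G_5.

1

step 0: 19 = 3·5 + 4; sub 6 for 5: 3·6 + 4; = 22; G_1 = 22−1 = 21
step 1: 21 = 3·6 + 3; sub 7 for 6: 3·7 + 3; = 24; G_2 = 24−1 = 23
step 2: 23 = 3·7 + 2; sub 8 for 7: 3·8 + 2; = 26; G_3 = 26−1 = 25
step 3: 25 = 3·8 + 1; sub 9 for 8: 3·9 + 1; = 28; G_4 = 28−1 = 27
step 4: 27 = 3·9; sub 10 for 9: 3·10; = 30; G_5 = 30−1 = 29
step 5: 29 = 2·10 + 9; sub 11 for 10: 2·11 + 9; = 31; G_6 = 31−1 = 30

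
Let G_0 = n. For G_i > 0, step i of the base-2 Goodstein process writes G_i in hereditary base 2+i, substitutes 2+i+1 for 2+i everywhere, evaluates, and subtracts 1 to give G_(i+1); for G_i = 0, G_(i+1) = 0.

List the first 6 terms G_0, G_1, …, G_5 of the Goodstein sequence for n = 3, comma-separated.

G_0 = 3. HB_2(3) = 2 + 1. Bump = 4. G_1 = 3.
G_1 = 3. HB_3(3) = 3. Bump = 4. G_2 = 3.
G_2 = 3. HB_4(3) = 3. Bump = 3. G_3 = 2.
G_3 = 2. HB_5(2) = 2. Bump = 2. G_4 = 1.
G_4 = 1. HB_6(1) = 1. Bump = 1. G_5 = 0.

3, 3, 3, 2, 1, 0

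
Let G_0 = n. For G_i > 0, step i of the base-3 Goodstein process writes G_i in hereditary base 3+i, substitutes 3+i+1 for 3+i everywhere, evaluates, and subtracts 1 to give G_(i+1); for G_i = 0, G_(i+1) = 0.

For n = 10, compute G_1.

16

i=0: 10 = 3^2 + 1 (b=3); 3→4: 4^2 + 1 = 17; 17−1 = 16
i=1: 16 = 4^2 (b=4); 4→5: 5^2 = 25; 25−1 = 24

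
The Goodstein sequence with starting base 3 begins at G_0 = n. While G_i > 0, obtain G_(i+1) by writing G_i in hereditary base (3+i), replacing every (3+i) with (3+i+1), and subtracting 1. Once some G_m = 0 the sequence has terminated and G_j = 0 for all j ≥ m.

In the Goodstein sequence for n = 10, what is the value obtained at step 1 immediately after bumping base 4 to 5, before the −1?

25

10 —HB3→ 3^2 + 1 —bump→ 4^2 + 1 = 17 —(−1)→ 16
16 —HB4→ 4^2 —bump→ 5^2 = 25 —(−1)→ 24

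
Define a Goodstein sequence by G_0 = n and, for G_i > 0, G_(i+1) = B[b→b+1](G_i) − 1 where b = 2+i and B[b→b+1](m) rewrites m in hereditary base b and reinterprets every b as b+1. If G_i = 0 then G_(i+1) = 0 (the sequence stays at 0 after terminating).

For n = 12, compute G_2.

1065

G_0=12  [base 2] 2^(2 + 1) + 2^2  →[2↦3]→  3^(3 + 1) + 3^3 = 108  −1 ⇒ G_1=107
G_1=107  [base 3] 3^(3 + 1) + 2·3^2 + 2·3 + 2  →[3↦4]→  4^(4 + 1) + 2·4^2 + 2·4 + 2 = 1066  −1 ⇒ G_2=1065
G_2=1065  [base 4] 4^(4 + 1) + 2·4^2 + 2·4 + 1  →[4↦5]→  5^(5 + 1) + 2·5^2 + 2·5 + 1 = 15686  −1 ⇒ G_3=15685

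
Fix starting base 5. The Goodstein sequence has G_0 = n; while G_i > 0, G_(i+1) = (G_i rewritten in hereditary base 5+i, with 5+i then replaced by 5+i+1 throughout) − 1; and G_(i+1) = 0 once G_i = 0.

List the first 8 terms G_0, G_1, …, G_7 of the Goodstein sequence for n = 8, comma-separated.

8, 8, 8, 8, 8, 7, 6, 5

i=0: 8 = 5 + 3 (b=5); 5→6: 6 + 3 = 9; 9−1 = 8
i=1: 8 = 6 + 2 (b=6); 6→7: 7 + 2 = 9; 9−1 = 8
i=2: 8 = 7 + 1 (b=7); 7→8: 8 + 1 = 9; 9−1 = 8
i=3: 8 = 8 (b=8); 8→9: 9 = 9; 9−1 = 8
i=4: 8 = 8 (b=9); 9→10: 8 = 8; 8−1 = 7
i=5: 7 = 7 (b=10); 10→11: 7 = 7; 7−1 = 6
i=6: 6 = 6 (b=11); 11→12: 6 = 6; 6−1 = 5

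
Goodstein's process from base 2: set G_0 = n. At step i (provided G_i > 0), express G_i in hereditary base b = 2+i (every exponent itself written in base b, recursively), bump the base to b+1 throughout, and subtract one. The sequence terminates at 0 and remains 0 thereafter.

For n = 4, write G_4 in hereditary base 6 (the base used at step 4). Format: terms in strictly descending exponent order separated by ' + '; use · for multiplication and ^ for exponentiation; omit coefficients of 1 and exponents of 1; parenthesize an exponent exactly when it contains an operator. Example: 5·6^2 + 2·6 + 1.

2·6^2 + 6 + 5

G_0 = 4. HB_2(4) = 2^2. Bump = 27. G_1 = 26.
G_1 = 26. HB_3(26) = 2·3^2 + 2·3 + 2. Bump = 42. G_2 = 41.
G_2 = 41. HB_4(41) = 2·4^2 + 2·4 + 1. Bump = 61. G_3 = 60.
G_3 = 60. HB_5(60) = 2·5^2 + 2·5. Bump = 84. G_4 = 83.
G_4 = 83. HB_6(83) = 2·6^2 + 6 + 5. Bump = 110. G_5 = 109.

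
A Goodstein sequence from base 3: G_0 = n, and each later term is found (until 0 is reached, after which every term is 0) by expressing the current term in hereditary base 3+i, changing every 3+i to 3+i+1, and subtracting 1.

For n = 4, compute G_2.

[0] 4 ≡ 3 + 1 (base 3). Lift 4: 5. −1: 4.
[1] 4 ≡ 4 (base 4). Lift 5: 5. −1: 4.

4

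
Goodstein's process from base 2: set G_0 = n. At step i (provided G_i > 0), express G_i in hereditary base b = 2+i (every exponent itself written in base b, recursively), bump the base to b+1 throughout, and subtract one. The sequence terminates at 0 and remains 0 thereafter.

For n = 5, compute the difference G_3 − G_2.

i=0: 5 = 2^2 + 1 (b=2); 2→3: 3^3 + 1 = 28; 28−1 = 27
i=1: 27 = 3^3 (b=3); 3→4: 4^4 = 256; 256−1 = 255
i=2: 255 = 3·4^3 + 3·4^2 + 3·4 + 3 (b=4); 4→5: 3·5^3 + 3·5^2 + 3·5 + 3 = 468; 468−1 = 467

212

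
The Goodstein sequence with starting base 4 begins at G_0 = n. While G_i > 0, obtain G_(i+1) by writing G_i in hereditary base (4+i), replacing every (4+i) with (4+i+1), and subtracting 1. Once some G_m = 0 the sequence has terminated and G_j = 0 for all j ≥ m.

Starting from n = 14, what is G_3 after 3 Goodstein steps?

20

base 4: 14 = 3·4 + 2; at 5: 3·5 + 2 = 17; next = 16
base 5: 16 = 3·5 + 1; at 6: 3·6 + 1 = 19; next = 18
base 6: 18 = 3·6; at 7: 3·7 = 21; next = 20
base 7: 20 = 2·7 + 6; at 8: 2·8 + 6 = 22; next = 21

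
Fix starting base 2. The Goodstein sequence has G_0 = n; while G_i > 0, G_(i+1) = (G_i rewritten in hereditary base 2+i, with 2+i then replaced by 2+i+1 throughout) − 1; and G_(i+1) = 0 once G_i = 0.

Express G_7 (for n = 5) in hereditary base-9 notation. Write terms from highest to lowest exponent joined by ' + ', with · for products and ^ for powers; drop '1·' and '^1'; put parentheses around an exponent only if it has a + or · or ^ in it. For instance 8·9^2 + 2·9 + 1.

step 0: 5 = 2^2 + 1; sub 3 for 2: 3^3 + 1; = 28; G_1 = 28−1 = 27
step 1: 27 = 3^3; sub 4 for 3: 4^4; = 256; G_2 = 256−1 = 255
step 2: 255 = 3·4^3 + 3·4^2 + 3·4 + 3; sub 5 for 4: 3·5^3 + 3·5^2 + 3·5 + 3; = 468; G_3 = 468−1 = 467
step 3: 467 = 3·5^3 + 3·5^2 + 3·5 + 2; sub 6 for 5: 3·6^3 + 3·6^2 + 3·6 + 2; = 776; G_4 = 776−1 = 775
step 4: 775 = 3·6^3 + 3·6^2 + 3·6 + 1; sub 7 for 6: 3·7^3 + 3·7^2 + 3·7 + 1; = 1198; G_5 = 1198−1 = 1197
step 5: 1197 = 3·7^3 + 3·7^2 + 3·7; sub 8 for 7: 3·8^3 + 3·8^2 + 3·8; = 1752; G_6 = 1752−1 = 1751
step 6: 1751 = 3·8^3 + 3·8^2 + 2·8 + 7; sub 9 for 8: 3·9^3 + 3·9^2 + 2·9 + 7; = 2455; G_7 = 2455−1 = 2454

3·9^3 + 3·9^2 + 2·9 + 6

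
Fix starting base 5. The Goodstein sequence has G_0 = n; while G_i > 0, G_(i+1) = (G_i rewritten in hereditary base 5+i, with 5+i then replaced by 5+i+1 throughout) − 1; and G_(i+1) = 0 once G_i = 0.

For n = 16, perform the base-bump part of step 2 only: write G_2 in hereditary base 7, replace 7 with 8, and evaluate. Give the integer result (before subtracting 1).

22

[0] 16 ≡ 3·5 + 1 (base 5). Lift 6: 19. −1: 18.
[1] 18 ≡ 3·6 (base 6). Lift 7: 21. −1: 20.
[2] 20 ≡ 2·7 + 6 (base 7). Lift 8: 22. −1: 21.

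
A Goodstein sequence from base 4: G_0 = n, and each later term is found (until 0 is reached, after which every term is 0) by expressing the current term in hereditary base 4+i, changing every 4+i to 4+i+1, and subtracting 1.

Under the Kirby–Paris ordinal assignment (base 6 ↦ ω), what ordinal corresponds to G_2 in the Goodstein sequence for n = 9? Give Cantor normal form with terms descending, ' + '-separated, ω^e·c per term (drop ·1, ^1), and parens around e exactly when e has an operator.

G_0 = 9. HB_4(9) = 2·4 + 1. Bump = 11. G_1 = 10.
G_1 = 10. HB_5(10) = 2·5. Bump = 12. G_2 = 11.

ω + 5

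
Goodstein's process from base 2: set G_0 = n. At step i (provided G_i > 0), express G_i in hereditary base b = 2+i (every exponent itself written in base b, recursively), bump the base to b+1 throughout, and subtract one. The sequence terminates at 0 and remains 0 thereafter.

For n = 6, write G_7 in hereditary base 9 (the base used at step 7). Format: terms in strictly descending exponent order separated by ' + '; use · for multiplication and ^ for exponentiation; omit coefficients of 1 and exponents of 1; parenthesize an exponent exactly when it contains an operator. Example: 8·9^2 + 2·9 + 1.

G_0=6  [base 2] 2^2 + 2  →[2↦3]→  3^3 + 3 = 30  −1 ⇒ G_1=29
G_1=29  [base 3] 3^3 + 2  →[3↦4]→  4^4 + 2 = 258  −1 ⇒ G_2=257
G_2=257  [base 4] 4^4 + 1  →[4↦5]→  5^5 + 1 = 3126  −1 ⇒ G_3=3125
G_3=3125  [base 5] 5^5  →[5↦6]→  6^6 = 46656  −1 ⇒ G_4=46655
G_4=46655  [base 6] 5·6^5 + 5·6^4 + 5·6^3 + 5·6^2 + 5·6 + 5  →[6↦7]→  5·7^5 + 5·7^4 + 5·7^3 + 5·7^2 + 5·7 + 5 = 98040  −1 ⇒ G_5=98039
G_5=98039  [base 7] 5·7^5 + 5·7^4 + 5·7^3 + 5·7^2 + 5·7 + 4  →[7↦8]→  5·8^5 + 5·8^4 + 5·8^3 + 5·8^2 + 5·8 + 4 = 187244  −1 ⇒ G_6=187243
G_6=187243  [base 8] 5·8^5 + 5·8^4 + 5·8^3 + 5·8^2 + 5·8 + 3  →[8↦9]→  5·9^5 + 5·9^4 + 5·9^3 + 5·9^2 + 5·9 + 3 = 332148  −1 ⇒ G_7=332147

5·9^5 + 5·9^4 + 5·9^3 + 5·9^2 + 5·9 + 2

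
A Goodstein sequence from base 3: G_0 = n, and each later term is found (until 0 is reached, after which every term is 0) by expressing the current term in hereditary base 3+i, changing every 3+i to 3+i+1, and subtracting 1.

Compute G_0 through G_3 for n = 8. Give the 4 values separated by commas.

G_0 = 8. HB_3(8) = 2·3 + 2. Bump = 10. G_1 = 9.
G_1 = 9. HB_4(9) = 2·4 + 1. Bump = 11. G_2 = 10.
G_2 = 10. HB_5(10) = 2·5. Bump = 12. G_3 = 11.

8, 9, 10, 11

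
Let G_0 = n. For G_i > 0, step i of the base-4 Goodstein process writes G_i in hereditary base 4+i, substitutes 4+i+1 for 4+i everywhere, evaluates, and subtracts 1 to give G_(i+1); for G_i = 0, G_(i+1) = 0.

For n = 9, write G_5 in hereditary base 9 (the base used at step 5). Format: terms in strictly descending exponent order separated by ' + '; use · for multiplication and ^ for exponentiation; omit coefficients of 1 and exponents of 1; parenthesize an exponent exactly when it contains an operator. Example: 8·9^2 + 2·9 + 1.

9 + 2

9 —HB4→ 2·4 + 1 —bump→ 2·5 + 1 = 11 —(−1)→ 10
10 —HB5→ 2·5 —bump→ 2·6 = 12 —(−1)→ 11
11 —HB6→ 6 + 5 —bump→ 7 + 5 = 12 —(−1)→ 11
11 —HB7→ 7 + 4 —bump→ 8 + 4 = 12 —(−1)→ 11
11 —HB8→ 8 + 3 —bump→ 9 + 3 = 12 —(−1)→ 11
11 —HB9→ 9 + 2 —bump→ 10 + 2 = 12 —(−1)→ 11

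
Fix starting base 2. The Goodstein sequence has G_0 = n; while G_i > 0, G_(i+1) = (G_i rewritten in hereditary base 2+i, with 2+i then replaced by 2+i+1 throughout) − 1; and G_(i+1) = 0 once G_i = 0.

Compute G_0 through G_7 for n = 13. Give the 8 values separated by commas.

13, 108, 1279, 16092, 280711, 5765998, 134219479, 3486786855

i=0: 13 = 2^(2 + 1) + 2^2 + 1 (b=2); 2→3: 3^(3 + 1) + 3^3 + 1 = 109; 109−1 = 108
i=1: 108 = 3^(3 + 1) + 3^3 (b=3); 3→4: 4^(4 + 1) + 4^4 = 1280; 1280−1 = 1279
i=2: 1279 = 4^(4 + 1) + 3·4^3 + 3·4^2 + 3·4 + 3 (b=4); 4→5: 5^(5 + 1) + 3·5^3 + 3·5^2 + 3·5 + 3 = 16093; 16093−1 = 16092
i=3: 16092 = 5^(5 + 1) + 3·5^3 + 3·5^2 + 3·5 + 2 (b=5); 5→6: 6^(6 + 1) + 3·6^3 + 3·6^2 + 3·6 + 2 = 280712; 280712−1 = 280711
i=4: 280711 = 6^(6 + 1) + 3·6^3 + 3·6^2 + 3·6 + 1 (b=6); 6→7: 7^(7 + 1) + 3·7^3 + 3·7^2 + 3·7 + 1 = 5765999; 5765999−1 = 5765998
i=5: 5765998 = 7^(7 + 1) + 3·7^3 + 3·7^2 + 3·7 (b=7); 7→8: 8^(8 + 1) + 3·8^3 + 3·8^2 + 3·8 = 134219480; 134219480−1 = 134219479
i=6: 134219479 = 8^(8 + 1) + 3·8^3 + 3·8^2 + 2·8 + 7 (b=8); 8→9: 9^(9 + 1) + 3·9^3 + 3·9^2 + 2·9 + 7 = 3486786856; 3486786856−1 = 3486786855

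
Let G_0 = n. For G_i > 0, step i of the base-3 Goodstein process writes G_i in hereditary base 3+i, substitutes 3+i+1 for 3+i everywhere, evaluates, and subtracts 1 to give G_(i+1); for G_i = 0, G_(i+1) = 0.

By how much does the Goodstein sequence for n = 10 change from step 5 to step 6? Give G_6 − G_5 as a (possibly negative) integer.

3

G_0=10  [base 3] 3^2 + 1  →[3↦4]→  4^2 + 1 = 17  −1 ⇒ G_1=16
G_1=16  [base 4] 4^2  →[4↦5]→  5^2 = 25  −1 ⇒ G_2=24
G_2=24  [base 5] 4·5 + 4  →[5↦6]→  4·6 + 4 = 28  −1 ⇒ G_3=27
G_3=27  [base 6] 4·6 + 3  →[6↦7]→  4·7 + 3 = 31  −1 ⇒ G_4=30
G_4=30  [base 7] 4·7 + 2  →[7↦8]→  4·8 + 2 = 34  −1 ⇒ G_5=33
G_5=33  [base 8] 4·8 + 1  →[8↦9]→  4·9 + 1 = 37  −1 ⇒ G_6=36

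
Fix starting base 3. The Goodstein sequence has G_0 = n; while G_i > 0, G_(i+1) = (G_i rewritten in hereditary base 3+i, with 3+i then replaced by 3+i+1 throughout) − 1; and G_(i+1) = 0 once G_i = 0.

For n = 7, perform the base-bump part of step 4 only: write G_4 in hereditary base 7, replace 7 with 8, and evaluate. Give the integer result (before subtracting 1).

base 3: 7 = 2·3 + 1; at 4: 2·4 + 1 = 9; next = 8
base 4: 8 = 2·4; at 5: 2·5 = 10; next = 9
base 5: 9 = 5 + 4; at 6: 6 + 4 = 10; next = 9
base 6: 9 = 6 + 3; at 7: 7 + 3 = 10; next = 9
base 7: 9 = 7 + 2; at 8: 8 + 2 = 10; next = 9

10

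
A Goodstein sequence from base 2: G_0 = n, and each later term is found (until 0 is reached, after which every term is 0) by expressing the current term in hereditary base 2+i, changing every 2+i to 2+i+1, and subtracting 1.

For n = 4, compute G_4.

G_0=4  [base 2] 2^2  →[2↦3]→  3^3 = 27  −1 ⇒ G_1=26
G_1=26  [base 3] 2·3^2 + 2·3 + 2  →[3↦4]→  2·4^2 + 2·4 + 2 = 42  −1 ⇒ G_2=41
G_2=41  [base 4] 2·4^2 + 2·4 + 1  →[4↦5]→  2·5^2 + 2·5 + 1 = 61  −1 ⇒ G_3=60
G_3=60  [base 5] 2·5^2 + 2·5  →[5↦6]→  2·6^2 + 2·6 = 84  −1 ⇒ G_4=83
G_4=83  [base 6] 2·6^2 + 6 + 5  →[6↦7]→  2·7^2 + 7 + 5 = 110  −1 ⇒ G_5=109

83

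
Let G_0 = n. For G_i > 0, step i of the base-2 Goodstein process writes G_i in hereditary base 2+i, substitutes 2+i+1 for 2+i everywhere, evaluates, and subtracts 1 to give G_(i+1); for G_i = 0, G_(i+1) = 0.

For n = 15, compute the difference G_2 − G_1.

base 2: 15 = 2^(2 + 1) + 2^2 + 2 + 1; at 3: 3^(3 + 1) + 3^3 + 3 + 1 = 112; next = 111
base 3: 111 = 3^(3 + 1) + 3^3 + 3; at 4: 4^(4 + 1) + 4^4 + 4 = 1284; next = 1283

1172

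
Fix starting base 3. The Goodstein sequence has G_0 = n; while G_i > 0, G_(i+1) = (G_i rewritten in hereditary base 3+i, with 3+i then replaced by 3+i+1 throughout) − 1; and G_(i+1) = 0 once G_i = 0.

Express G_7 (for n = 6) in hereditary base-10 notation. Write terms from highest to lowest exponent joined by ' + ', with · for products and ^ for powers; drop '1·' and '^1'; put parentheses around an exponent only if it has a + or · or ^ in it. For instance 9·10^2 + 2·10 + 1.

5

[0] 6 ≡ 2·3 (base 3). Lift 4: 8. −1: 7.
[1] 7 ≡ 4 + 3 (base 4). Lift 5: 8. −1: 7.
[2] 7 ≡ 5 + 2 (base 5). Lift 6: 8. −1: 7.
[3] 7 ≡ 6 + 1 (base 6). Lift 7: 8. −1: 7.
[4] 7 ≡ 7 (base 7). Lift 8: 8. −1: 7.
[5] 7 ≡ 7 (base 8). Lift 9: 7. −1: 6.
[6] 6 ≡ 6 (base 9). Lift 10: 6. −1: 5.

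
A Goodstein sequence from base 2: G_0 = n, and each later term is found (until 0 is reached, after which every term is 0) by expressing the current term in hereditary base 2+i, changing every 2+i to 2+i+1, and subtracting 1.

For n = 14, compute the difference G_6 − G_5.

128542131

i=0: 14 = 2^(2 + 1) + 2^2 + 2 (b=2); 2→3: 3^(3 + 1) + 3^3 + 3 = 111; 111−1 = 110
i=1: 110 = 3^(3 + 1) + 3^3 + 2 (b=3); 3→4: 4^(4 + 1) + 4^4 + 2 = 1282; 1282−1 = 1281
i=2: 1281 = 4^(4 + 1) + 4^4 + 1 (b=4); 4→5: 5^(5 + 1) + 5^5 + 1 = 18751; 18751−1 = 18750
i=3: 18750 = 5^(5 + 1) + 5^5 (b=5); 5→6: 6^(6 + 1) + 6^6 = 326592; 326592−1 = 326591
i=4: 326591 = 6^(6 + 1) + 5·6^5 + 5·6^4 + 5·6^3 + 5·6^2 + 5·6 + 5 (b=6); 6→7: 7^(7 + 1) + 5·7^5 + 5·7^4 + 5·7^3 + 5·7^2 + 5·7 + 5 = 5862841; 5862841−1 = 5862840
i=5: 5862840 = 7^(7 + 1) + 5·7^5 + 5·7^4 + 5·7^3 + 5·7^2 + 5·7 + 4 (b=7); 7→8: 8^(8 + 1) + 5·8^5 + 5·8^4 + 5·8^3 + 5·8^2 + 5·8 + 4 = 134404972; 134404972−1 = 134404971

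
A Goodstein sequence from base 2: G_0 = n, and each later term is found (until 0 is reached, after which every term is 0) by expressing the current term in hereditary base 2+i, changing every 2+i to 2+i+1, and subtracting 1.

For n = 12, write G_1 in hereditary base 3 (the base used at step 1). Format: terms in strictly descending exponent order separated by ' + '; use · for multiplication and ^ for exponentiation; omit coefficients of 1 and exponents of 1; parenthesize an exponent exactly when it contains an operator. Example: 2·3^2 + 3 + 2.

G_0 = 12. HB_2(12) = 2^(2 + 1) + 2^2. Bump = 108. G_1 = 107.
G_1 = 107. HB_3(107) = 3^(3 + 1) + 2·3^2 + 2·3 + 2. Bump = 1066. G_2 = 1065.

3^(3 + 1) + 2·3^2 + 2·3 + 2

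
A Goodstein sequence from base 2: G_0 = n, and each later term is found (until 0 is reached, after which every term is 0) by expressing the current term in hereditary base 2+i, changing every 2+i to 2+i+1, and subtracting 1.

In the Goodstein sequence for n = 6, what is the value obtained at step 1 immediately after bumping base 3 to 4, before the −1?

258

G_0=6  [base 2] 2^2 + 2  →[2↦3]→  3^3 + 3 = 30  −1 ⇒ G_1=29
G_1=29  [base 3] 3^3 + 2  →[3↦4]→  4^4 + 2 = 258  −1 ⇒ G_2=257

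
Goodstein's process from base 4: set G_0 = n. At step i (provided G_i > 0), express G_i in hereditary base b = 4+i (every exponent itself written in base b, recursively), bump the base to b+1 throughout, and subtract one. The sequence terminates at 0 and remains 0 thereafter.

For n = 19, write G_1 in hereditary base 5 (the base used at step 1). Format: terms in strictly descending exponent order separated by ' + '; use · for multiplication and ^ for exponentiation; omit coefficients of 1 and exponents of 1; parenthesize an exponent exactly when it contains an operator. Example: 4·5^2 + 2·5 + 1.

5^2 + 2

[0] 19 ≡ 4^2 + 3 (base 4). Lift 5: 28. −1: 27.
[1] 27 ≡ 5^2 + 2 (base 5). Lift 6: 38. −1: 37.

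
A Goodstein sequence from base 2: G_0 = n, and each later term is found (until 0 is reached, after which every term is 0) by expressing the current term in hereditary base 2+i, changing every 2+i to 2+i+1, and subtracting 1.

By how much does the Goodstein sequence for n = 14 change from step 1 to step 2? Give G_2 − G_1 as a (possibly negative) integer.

1171

G_0=14  [base 2] 2^(2 + 1) + 2^2 + 2  →[2↦3]→  3^(3 + 1) + 3^3 + 3 = 111  −1 ⇒ G_1=110
G_1=110  [base 3] 3^(3 + 1) + 3^3 + 2  →[3↦4]→  4^(4 + 1) + 4^4 + 2 = 1282  −1 ⇒ G_2=1281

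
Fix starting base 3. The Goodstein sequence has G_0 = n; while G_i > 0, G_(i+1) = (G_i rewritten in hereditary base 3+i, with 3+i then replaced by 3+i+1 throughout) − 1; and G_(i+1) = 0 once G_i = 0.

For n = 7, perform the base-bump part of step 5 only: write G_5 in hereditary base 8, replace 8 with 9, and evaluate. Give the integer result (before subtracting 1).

10

step 0: 7 = 2·3 + 1; sub 4 for 3: 2·4 + 1; = 9; G_1 = 9−1 = 8
step 1: 8 = 2·4; sub 5 for 4: 2·5; = 10; G_2 = 10−1 = 9
step 2: 9 = 5 + 4; sub 6 for 5: 6 + 4; = 10; G_3 = 10−1 = 9
step 3: 9 = 6 + 3; sub 7 for 6: 7 + 3; = 10; G_4 = 10−1 = 9
step 4: 9 = 7 + 2; sub 8 for 7: 8 + 2; = 10; G_5 = 10−1 = 9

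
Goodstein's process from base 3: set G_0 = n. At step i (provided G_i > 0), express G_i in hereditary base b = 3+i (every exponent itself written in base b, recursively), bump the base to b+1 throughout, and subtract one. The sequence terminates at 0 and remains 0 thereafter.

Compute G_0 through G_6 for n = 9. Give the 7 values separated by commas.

9, 15, 17, 19, 21, 23, 24

G_0=9  [base 3] 3^2  →[3↦4]→  4^2 = 16  −1 ⇒ G_1=15
G_1=15  [base 4] 3·4 + 3  →[4↦5]→  3·5 + 3 = 18  −1 ⇒ G_2=17
G_2=17  [base 5] 3·5 + 2  →[5↦6]→  3·6 + 2 = 20  −1 ⇒ G_3=19
G_3=19  [base 6] 3·6 + 1  →[6↦7]→  3·7 + 1 = 22  −1 ⇒ G_4=21
G_4=21  [base 7] 3·7  →[7↦8]→  3·8 = 24  −1 ⇒ G_5=23
G_5=23  [base 8] 2·8 + 7  →[8↦9]→  2·9 + 7 = 25  −1 ⇒ G_6=24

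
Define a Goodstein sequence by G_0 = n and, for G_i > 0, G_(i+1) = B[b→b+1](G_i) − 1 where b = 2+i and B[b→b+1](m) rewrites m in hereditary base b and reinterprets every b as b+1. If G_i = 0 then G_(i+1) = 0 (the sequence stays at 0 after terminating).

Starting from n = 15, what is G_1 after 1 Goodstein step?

111

15 —HB2→ 2^(2 + 1) + 2^2 + 2 + 1 —bump→ 3^(3 + 1) + 3^3 + 3 + 1 = 112 —(−1)→ 111
111 —HB3→ 3^(3 + 1) + 3^3 + 3 —bump→ 4^(4 + 1) + 4^4 + 4 = 1284 —(−1)→ 1283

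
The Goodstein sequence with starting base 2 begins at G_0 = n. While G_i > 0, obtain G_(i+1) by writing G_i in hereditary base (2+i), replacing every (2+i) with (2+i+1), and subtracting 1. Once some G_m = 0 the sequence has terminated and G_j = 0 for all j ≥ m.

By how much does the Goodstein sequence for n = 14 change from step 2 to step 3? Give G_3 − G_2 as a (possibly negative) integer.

base 2: 14 = 2^(2 + 1) + 2^2 + 2; at 3: 3^(3 + 1) + 3^3 + 3 = 111; next = 110
base 3: 110 = 3^(3 + 1) + 3^3 + 2; at 4: 4^(4 + 1) + 4^4 + 2 = 1282; next = 1281
base 4: 1281 = 4^(4 + 1) + 4^4 + 1; at 5: 5^(5 + 1) + 5^5 + 1 = 18751; next = 18750

17469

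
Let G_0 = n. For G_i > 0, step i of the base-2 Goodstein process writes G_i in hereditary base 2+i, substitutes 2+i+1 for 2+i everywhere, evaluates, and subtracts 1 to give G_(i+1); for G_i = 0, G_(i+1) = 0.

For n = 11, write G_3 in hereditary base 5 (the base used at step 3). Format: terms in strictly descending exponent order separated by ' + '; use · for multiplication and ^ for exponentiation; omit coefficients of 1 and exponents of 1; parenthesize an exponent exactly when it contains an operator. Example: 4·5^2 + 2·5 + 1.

5^(5 + 1) + 2

(0) 11|_2 = 2^(2 + 1) + 2 + 1 ↦ 3^(3 + 1) + 3 + 1|_3 = 85 ⇒ 84
(1) 84|_3 = 3^(3 + 1) + 3 ↦ 4^(4 + 1) + 4|_4 = 1028 ⇒ 1027
(2) 1027|_4 = 4^(4 + 1) + 3 ↦ 5^(5 + 1) + 3|_5 = 15628 ⇒ 15627
(3) 15627|_5 = 5^(5 + 1) + 2 ↦ 6^(6 + 1) + 2|_6 = 279938 ⇒ 279937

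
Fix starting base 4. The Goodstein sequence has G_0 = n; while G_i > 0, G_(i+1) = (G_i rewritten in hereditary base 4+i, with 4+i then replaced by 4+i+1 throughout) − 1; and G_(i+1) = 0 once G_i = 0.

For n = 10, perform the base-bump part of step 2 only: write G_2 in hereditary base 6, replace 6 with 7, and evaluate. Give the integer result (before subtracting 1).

14

step 0: 10 = 2·4 + 2; sub 5 for 4: 2·5 + 2; = 12; G_1 = 12−1 = 11
step 1: 11 = 2·5 + 1; sub 6 for 5: 2·6 + 1; = 13; G_2 = 13−1 = 12
step 2: 12 = 2·6; sub 7 for 6: 2·7; = 14; G_3 = 14−1 = 13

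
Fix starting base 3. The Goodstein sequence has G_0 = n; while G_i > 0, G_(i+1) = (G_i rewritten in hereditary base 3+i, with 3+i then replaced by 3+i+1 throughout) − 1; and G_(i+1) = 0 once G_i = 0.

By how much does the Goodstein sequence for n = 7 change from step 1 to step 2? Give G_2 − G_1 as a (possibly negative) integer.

1

7 —HB3→ 2·3 + 1 —bump→ 2·4 + 1 = 9 —(−1)→ 8
8 —HB4→ 2·4 —bump→ 2·5 = 10 —(−1)→ 9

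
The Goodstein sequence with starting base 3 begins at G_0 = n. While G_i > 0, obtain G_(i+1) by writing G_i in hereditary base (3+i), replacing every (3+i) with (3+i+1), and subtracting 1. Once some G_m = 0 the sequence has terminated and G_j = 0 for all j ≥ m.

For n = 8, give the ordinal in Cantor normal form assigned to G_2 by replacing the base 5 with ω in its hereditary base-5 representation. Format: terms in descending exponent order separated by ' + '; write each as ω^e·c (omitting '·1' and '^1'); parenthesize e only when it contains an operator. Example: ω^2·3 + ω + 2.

i=0: 8 = 2·3 + 2 (b=3); 3→4: 2·4 + 2 = 10; 10−1 = 9
i=1: 9 = 2·4 + 1 (b=4); 4→5: 2·5 + 1 = 11; 11−1 = 10
i=2: 10 = 2·5 (b=5); 5→6: 2·6 = 12; 12−1 = 11

ω·2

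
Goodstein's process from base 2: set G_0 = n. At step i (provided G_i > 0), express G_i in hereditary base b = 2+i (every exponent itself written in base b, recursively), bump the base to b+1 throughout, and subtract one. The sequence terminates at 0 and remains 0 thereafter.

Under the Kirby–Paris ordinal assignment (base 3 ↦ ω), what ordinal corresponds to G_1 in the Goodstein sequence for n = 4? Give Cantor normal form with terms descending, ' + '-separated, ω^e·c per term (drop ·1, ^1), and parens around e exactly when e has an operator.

ω^2·2 + ω·2 + 2

G_0 = 4. HB_2(4) = 2^2. Bump = 27. G_1 = 26.
G_1 = 26. HB_3(26) = 2·3^2 + 2·3 + 2. Bump = 42. G_2 = 41.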